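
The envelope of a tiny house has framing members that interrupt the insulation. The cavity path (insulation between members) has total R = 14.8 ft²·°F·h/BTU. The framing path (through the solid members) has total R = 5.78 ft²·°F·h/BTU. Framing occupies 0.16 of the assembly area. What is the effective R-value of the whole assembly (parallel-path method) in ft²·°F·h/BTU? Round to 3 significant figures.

U_eff = 0.84/14.8 + 0.16/5.78 = 0.05676 + 0.02768 = 0.08444
R_eff = 1/U_eff = 11.84 ft²·°F·h/BTU

11.8 ft²·°F·h/BTU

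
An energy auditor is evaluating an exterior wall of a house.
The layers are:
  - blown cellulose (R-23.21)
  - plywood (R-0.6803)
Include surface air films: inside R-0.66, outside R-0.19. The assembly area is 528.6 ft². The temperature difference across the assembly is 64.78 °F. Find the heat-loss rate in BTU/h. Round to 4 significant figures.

R_total = 0.66 + 23.21 + 0.6803 + 0.19 = 24.74 ft²·°F·h/BTU
Q = A·ΔT/R = 528.6 × 64.78 / 24.74 = 1384.1 BTU/h

1384 BTU/h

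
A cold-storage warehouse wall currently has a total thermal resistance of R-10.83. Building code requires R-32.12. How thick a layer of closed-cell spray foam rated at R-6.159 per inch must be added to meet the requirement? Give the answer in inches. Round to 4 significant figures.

3.457 in

ΔR = 32.12 − 10.83 = 21.29 ft²·°F·h/BTU
L = ΔR / (R/in) = 21.29/6.159 = 3.4567 in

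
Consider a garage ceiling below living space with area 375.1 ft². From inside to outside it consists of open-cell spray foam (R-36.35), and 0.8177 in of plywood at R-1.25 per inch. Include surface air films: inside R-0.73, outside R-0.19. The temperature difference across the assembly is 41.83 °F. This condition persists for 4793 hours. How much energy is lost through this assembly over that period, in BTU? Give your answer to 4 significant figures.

0.8177 × 1.25 = 1.0221
R_total = 0.73 + 36.35 + 1.0221 + 0.19 = 38.292 ft²·°F·h/BTU
Q = 375.1 × 41.83 / 38.292 = 409.76 BTU/h
E = 409.76 × 4793 = 1964000 BTU

1964000 BTU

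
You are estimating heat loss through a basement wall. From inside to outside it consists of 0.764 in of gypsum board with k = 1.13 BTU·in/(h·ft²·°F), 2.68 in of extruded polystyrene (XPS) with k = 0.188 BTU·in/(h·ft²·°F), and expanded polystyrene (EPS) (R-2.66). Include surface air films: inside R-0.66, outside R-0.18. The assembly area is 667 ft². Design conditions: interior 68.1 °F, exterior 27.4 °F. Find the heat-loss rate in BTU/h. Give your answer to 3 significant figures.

1470 BTU/h

0.764/1.13 = 0.6761
2.68/0.188 = 14.26
R_total = 0.66 + 0.6761 + 14.26 + 2.66 + 0.18 = 18.43 ft²·°F·h/BTU
Q = A·ΔT/R = 667 × (68.1 − 27.4) / 18.43 = 1473 BTU/h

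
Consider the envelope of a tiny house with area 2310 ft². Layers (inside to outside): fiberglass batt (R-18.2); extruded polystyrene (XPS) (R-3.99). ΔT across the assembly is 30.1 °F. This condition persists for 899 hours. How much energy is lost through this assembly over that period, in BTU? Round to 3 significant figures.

R_total = 18.2 + 3.99 = 22.19 ft²·°F·h/BTU
Q = 2310 × 30.1 / 22.19 = 3133 BTU/h
E = 3133 × 899 = 2817000 BTU

2820000 BTU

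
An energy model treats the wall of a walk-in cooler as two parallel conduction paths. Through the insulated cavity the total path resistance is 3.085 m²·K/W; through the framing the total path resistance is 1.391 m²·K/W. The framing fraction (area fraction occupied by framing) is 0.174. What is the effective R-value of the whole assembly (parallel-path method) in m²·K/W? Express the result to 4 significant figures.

2.546 m²·K/W

U_eff = 0.826/3.085 + 0.174/1.391 = 0.26775 + 0.12509 = 0.39284
R_eff = 1/U_eff = 2.5456 m²·K/W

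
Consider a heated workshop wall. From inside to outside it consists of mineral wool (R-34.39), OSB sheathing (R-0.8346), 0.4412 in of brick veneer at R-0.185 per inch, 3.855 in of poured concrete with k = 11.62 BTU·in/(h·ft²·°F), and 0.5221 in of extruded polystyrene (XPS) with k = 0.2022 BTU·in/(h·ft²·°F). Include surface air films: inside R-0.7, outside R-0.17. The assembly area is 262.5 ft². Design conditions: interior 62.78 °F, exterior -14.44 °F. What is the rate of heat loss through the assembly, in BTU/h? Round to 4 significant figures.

518.6 BTU/h

0.4412 × 0.185 = 0.081622
3.855/11.62 = 0.33176
0.5221/0.2022 = 2.5821
R_total = 0.7 + 34.39 + 0.8346 + 0.081622 + 0.33176 + 2.5821 + 0.17 = 39.09 ft²·°F·h/BTU
Q = A·ΔT/R = 262.5 × (62.78 − (-14.44)) / 39.09 = 518.55 BTU/h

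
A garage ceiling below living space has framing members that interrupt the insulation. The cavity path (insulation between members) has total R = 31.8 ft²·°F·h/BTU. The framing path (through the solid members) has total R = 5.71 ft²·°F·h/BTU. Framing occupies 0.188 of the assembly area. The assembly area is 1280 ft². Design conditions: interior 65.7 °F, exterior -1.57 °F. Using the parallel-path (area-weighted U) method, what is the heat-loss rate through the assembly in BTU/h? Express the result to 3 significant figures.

U_eff = 0.812/31.8 + 0.188/5.71 = 0.02553 + 0.03292 = 0.05846
R_eff = 1/U_eff = 17.11 ft²·°F·h/BTU
Q = 1280 × (65.7 − (-1.57)) / 17.11 = 5034 BTU/h

5030 BTU/h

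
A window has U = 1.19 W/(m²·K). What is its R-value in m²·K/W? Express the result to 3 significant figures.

R = 1/U = 1/1.19 = 0.8403

0.840 m²·K/W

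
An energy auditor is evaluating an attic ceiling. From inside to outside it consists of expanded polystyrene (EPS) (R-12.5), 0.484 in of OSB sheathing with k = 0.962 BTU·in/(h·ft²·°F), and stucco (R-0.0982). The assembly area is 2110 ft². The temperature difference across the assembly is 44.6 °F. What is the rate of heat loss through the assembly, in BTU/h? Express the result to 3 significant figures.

0.484/0.962 = 0.5031
R_total = 12.5 + 0.5031 + 0.0982 = 13.1 ft²·°F·h/BTU
Q = A·ΔT/R = 2110 × 44.6 / 13.1 = 7183 BTU/h

7180 BTU/h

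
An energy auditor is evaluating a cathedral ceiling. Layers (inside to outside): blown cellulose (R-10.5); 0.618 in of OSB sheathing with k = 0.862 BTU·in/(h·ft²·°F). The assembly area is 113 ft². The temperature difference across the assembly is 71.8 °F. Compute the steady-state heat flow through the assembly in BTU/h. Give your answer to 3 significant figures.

723 BTU/h

0.618/0.862 = 0.7169
R_total = 10.5 + 0.7169 = 11.22 ft²·°F·h/BTU
Q = A·ΔT/R = 113 × 71.8 / 11.22 = 723.3 BTU/h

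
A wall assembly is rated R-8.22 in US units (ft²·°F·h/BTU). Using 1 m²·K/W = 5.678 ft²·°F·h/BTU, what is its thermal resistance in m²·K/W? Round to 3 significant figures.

R_SI = 8.22/5.678 = 1.448

1.45 m²·K/W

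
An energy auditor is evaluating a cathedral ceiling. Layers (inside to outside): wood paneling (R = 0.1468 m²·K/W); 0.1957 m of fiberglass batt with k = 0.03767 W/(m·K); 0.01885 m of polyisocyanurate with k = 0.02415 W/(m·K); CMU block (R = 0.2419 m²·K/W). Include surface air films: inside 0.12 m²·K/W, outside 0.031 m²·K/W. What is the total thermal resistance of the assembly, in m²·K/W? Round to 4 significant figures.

6.515 m²·K/W

0.1957/0.03767 = 5.1951
0.01885/0.02415 = 0.78054
R_total = 0.12 + 0.1468 + 5.1951 + 0.78054 + 0.2419 + 0.031 = 6.5154 m²·K/W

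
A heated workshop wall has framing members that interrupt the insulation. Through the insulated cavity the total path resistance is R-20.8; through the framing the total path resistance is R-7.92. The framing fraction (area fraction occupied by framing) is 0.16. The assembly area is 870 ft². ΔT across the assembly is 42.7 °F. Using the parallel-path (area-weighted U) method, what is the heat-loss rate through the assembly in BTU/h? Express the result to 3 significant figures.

2250 BTU/h

U_eff = 0.84/20.8 + 0.16/7.92 = 0.04038 + 0.0202 = 0.06059
R_eff = 1/U_eff = 16.51 ft²·°F·h/BTU
Q = 870 × 42.7 / 16.51 = 2251 BTU/h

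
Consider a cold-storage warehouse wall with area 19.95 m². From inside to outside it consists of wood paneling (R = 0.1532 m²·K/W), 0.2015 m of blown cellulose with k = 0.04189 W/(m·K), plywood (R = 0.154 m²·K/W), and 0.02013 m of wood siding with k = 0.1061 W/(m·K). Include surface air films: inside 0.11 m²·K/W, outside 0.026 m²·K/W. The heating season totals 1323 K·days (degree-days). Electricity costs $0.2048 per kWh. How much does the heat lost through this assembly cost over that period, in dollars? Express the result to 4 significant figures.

0.2015/0.04189 = 4.8102
0.02013/0.1061 = 0.18973
R_total = 0.11 + 0.1532 + 4.8102 + 0.154 + 0.18973 + 0.026 = 5.4431 m²·K/W
E = A × HDD × 24 / R / 1000 = 19.95 × 1323 × 24 / 5.4431 / 1000 = 116.38 kWh
Cost = 116.38 × 0.2048 = $23.834

23.83 dollars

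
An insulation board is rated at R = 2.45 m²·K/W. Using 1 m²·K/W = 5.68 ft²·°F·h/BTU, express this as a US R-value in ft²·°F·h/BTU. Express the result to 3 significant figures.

R_US = 2.45 × 5.68 = 13.92

13.9 ft²·°F·h/BTU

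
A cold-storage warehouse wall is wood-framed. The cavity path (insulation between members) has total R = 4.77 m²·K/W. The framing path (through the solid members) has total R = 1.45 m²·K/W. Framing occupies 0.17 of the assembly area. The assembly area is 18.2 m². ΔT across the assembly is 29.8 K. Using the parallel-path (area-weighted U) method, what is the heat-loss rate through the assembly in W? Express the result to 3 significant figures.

158 W

U_eff = 0.83/4.77 + 0.17/1.45 = 0.174 + 0.1172 = 0.2912
R_eff = 1/U_eff = 3.434 m²·K/W
Q = 18.2 × 29.8 / 3.434 = 158 W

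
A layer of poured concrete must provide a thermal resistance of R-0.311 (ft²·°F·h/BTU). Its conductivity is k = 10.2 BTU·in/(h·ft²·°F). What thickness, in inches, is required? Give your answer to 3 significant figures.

3.17 in

L = R × k = 0.311 × 10.2 = 3.172 in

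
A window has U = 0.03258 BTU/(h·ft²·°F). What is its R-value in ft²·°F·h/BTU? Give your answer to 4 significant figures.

30.69 ft²·°F·h/BTU

R = 1/U = 1/0.03258 = 30.694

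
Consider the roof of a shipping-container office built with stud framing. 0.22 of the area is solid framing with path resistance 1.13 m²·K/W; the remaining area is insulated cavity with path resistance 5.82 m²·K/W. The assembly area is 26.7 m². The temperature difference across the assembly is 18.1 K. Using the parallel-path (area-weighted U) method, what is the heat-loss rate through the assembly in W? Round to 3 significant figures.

159 W

U_eff = 0.78/5.82 + 0.22/1.13 = 0.134 + 0.1947 = 0.3287
R_eff = 1/U_eff = 3.042 m²·K/W
Q = 26.7 × 18.1 / 3.042 = 158.9 W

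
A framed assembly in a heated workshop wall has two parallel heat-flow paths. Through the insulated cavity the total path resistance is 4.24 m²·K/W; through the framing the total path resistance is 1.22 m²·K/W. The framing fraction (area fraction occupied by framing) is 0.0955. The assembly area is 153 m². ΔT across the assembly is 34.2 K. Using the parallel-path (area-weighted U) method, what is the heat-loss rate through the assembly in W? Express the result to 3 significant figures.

U_eff = 0.9045/4.24 + 0.0955/1.22 = 0.2133 + 0.07828 = 0.2916
R_eff = 1/U_eff = 3.429 m²·K/W
Q = 153 × 34.2 / 3.429 = 1526 W

1530 W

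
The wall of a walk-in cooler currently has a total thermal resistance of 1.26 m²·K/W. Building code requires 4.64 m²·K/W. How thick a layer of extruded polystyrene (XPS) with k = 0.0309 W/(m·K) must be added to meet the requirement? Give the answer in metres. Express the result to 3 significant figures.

ΔR = 4.64 − 1.26 = 3.38 m²·K/W
L = ΔR × k = 3.38 × 0.0309 = 0.1044 m

0.104 m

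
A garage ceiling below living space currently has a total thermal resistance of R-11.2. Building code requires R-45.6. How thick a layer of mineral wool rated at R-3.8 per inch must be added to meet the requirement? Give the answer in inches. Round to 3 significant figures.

9.05 in

ΔR = 45.6 − 11.2 = 34.4 ft²·°F·h/BTU
L = ΔR / (R/in) = 34.4/3.8 = 9.053 in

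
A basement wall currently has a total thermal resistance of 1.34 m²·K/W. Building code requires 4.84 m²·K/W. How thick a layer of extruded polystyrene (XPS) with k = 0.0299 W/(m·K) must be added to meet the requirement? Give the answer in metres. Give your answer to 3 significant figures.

0.105 m

ΔR = 4.84 − 1.34 = 3.5 m²·K/W
L = ΔR × k = 3.5 × 0.0299 = 0.1046 m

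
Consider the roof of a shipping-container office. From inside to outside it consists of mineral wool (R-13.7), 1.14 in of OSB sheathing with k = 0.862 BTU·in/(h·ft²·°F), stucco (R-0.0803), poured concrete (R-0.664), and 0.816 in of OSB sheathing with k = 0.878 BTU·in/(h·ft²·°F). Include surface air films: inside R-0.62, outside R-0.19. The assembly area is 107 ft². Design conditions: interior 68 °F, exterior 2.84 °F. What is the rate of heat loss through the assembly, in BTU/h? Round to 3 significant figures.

398 BTU/h

1.14/0.862 = 1.323
0.816/0.878 = 0.9294
R_total = 0.62 + 13.7 + 1.323 + 0.0803 + 0.664 + 0.9294 + 0.19 = 17.51 ft²·°F·h/BTU
Q = A·ΔT/R = 107 × (68 − 2.84) / 17.51 = 398.3 BTU/h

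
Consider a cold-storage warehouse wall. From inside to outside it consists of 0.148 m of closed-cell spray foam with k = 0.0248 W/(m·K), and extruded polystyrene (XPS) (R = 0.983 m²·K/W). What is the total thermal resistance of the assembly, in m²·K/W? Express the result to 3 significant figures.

0.148/0.0248 = 5.968
R_total = 5.968 + 0.983 = 6.951 m²·K/W

6.95 m²·K/W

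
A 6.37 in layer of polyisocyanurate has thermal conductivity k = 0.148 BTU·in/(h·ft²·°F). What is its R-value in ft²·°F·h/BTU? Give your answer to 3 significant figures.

43.0 ft²·°F·h/BTU

R = L/k = 6.37/0.148 = 43.04 ft²·°F·h/BTU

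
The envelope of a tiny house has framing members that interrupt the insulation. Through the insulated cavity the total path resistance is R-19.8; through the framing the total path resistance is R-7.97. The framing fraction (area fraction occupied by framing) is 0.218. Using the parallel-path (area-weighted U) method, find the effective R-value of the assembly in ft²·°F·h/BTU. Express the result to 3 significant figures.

U_eff = 0.782/19.8 + 0.218/7.97 = 0.03949 + 0.02735 = 0.06685
R_eff = 1/U_eff = 14.96 ft²·°F·h/BTU

15.0 ft²·°F·h/BTU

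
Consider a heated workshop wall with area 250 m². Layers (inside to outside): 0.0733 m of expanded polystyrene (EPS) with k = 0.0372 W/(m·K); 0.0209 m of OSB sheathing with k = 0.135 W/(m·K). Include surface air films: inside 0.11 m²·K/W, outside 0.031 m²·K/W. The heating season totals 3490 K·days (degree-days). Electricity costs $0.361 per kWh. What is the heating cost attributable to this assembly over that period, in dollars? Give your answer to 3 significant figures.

3340 dollars

0.0733/0.0372 = 1.97
0.0209/0.135 = 0.1548
R_total = 0.11 + 1.97 + 0.1548 + 0.031 = 2.266 m²·K/W
E = A × HDD × 24 / R / 1000 = 250 × 3490 × 24 / 2.266 / 1000 = 9240 kWh
Cost = 9240 × 0.361 = $3336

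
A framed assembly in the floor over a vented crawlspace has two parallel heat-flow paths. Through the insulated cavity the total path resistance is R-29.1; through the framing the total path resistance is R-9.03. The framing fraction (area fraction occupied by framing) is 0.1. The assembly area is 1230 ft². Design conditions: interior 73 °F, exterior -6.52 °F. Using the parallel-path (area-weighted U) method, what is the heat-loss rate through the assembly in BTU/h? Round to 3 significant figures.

U_eff = 0.9/29.1 + 0.1/9.03 = 0.03093 + 0.01107 = 0.042
R_eff = 1/U_eff = 23.81 ft²·°F·h/BTU
Q = 1230 × (73 − (-6.52)) / 23.81 = 4108 BTU/h

4110 BTU/h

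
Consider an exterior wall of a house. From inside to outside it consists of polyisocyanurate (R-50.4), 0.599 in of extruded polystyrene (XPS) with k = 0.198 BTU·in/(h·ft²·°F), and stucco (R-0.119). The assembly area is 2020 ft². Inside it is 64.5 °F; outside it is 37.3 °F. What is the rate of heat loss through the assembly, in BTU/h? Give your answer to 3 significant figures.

0.599/0.198 = 3.025
R_total = 50.4 + 3.025 + 0.119 = 53.54 ft²·°F·h/BTU
Q = A·ΔT/R = 2020 × (64.5 − 37.3) / 53.54 = 1026 BTU/h

1030 BTU/h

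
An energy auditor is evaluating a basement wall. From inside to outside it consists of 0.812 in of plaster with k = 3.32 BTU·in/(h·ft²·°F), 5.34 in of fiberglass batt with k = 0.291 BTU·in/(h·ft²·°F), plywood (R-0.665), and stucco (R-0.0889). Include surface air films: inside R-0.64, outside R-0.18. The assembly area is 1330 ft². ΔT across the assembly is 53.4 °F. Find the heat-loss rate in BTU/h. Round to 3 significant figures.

0.812/3.32 = 0.2446
5.34/0.291 = 18.35
R_total = 0.64 + 0.2446 + 18.35 + 0.665 + 0.0889 + 0.18 = 20.17 ft²·°F·h/BTU
Q = A·ΔT/R = 1330 × 53.4 / 20.17 = 3521 BTU/h

3520 BTU/h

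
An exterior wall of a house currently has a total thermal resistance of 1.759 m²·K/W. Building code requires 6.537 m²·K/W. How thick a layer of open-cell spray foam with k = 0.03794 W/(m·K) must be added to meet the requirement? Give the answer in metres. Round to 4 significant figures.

ΔR = 6.537 − 1.759 = 4.778 m²·K/W
L = ΔR × k = 4.778 × 0.03794 = 0.18128 m

0.1813 m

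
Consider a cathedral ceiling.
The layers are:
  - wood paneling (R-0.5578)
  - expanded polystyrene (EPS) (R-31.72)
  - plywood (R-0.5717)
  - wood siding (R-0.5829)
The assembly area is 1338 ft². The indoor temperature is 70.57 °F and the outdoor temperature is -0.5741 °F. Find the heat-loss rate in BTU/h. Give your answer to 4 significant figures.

2847 BTU/h

R_total = 0.5578 + 31.72 + 0.5717 + 0.5829 = 33.432 ft²·°F·h/BTU
Q = A·ΔT/R = 1338 × (70.57 − (-0.5741)) / 33.432 = 2847.3 BTU/h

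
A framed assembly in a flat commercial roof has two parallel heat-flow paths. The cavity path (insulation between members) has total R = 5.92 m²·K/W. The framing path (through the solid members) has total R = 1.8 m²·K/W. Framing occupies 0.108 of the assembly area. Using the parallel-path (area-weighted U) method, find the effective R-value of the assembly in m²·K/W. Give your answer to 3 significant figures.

U_eff = 0.892/5.92 + 0.108/1.8 = 0.1507 + 0.06 = 0.2107
R_eff = 1/U_eff = 4.747 m²·K/W

4.75 m²·K/W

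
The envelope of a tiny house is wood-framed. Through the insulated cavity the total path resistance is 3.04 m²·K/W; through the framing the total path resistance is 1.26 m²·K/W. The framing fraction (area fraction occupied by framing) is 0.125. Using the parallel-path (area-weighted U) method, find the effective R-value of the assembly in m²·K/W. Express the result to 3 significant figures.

U_eff = 0.875/3.04 + 0.125/1.26 = 0.2878 + 0.09921 = 0.387
R_eff = 1/U_eff = 2.584 m²·K/W

2.58 m²·K/W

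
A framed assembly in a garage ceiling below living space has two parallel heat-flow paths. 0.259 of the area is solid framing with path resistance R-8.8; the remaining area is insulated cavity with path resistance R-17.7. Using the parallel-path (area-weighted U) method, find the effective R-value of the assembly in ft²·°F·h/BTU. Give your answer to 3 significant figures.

U_eff = 0.741/17.7 + 0.259/8.8 = 0.04186 + 0.02943 = 0.0713
R_eff = 1/U_eff = 14.03 ft²·°F·h/BTU

14.0 ft²·°F·h/BTU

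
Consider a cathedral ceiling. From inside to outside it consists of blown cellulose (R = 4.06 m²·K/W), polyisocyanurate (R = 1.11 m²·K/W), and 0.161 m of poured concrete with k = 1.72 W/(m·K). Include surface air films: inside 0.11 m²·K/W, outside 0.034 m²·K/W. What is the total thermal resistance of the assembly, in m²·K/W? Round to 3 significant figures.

5.41 m²·K/W

0.161/1.72 = 0.0936
R_total = 0.11 + 4.06 + 1.11 + 0.0936 + 0.034 = 5.408 m²·K/W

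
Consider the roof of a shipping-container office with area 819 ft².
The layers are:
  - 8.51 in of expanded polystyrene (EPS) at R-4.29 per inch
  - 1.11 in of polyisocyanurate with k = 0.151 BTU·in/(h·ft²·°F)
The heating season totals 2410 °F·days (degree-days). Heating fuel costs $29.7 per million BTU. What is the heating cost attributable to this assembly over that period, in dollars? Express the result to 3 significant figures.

32.1 dollars

8.51 × 4.29 = 36.51
1.11/0.151 = 7.351
R_total = 36.51 + 7.351 = 43.86 ft²·°F·h/BTU
E = A × HDD × 24 / R = 819 × 2410 × 24 / 43.86 = 1080000 BTU
Cost = 1080000/10⁶ × 29.7 = $32.08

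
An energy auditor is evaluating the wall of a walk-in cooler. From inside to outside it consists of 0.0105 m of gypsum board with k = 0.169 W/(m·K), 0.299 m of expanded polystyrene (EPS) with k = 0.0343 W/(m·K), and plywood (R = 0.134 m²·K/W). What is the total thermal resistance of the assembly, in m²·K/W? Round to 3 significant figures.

8.91 m²·K/W

0.0105/0.169 = 0.06213
0.299/0.0343 = 8.717
R_total = 0.06213 + 8.717 + 0.134 = 8.913 m²·K/W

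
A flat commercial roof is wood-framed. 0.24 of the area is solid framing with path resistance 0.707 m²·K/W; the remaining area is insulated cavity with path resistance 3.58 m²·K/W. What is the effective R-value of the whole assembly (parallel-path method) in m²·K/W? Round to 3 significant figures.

1.81 m²·K/W

U_eff = 0.76/3.58 + 0.24/0.707 = 0.2123 + 0.3395 = 0.5518
R_eff = 1/U_eff = 1.812 m²·K/W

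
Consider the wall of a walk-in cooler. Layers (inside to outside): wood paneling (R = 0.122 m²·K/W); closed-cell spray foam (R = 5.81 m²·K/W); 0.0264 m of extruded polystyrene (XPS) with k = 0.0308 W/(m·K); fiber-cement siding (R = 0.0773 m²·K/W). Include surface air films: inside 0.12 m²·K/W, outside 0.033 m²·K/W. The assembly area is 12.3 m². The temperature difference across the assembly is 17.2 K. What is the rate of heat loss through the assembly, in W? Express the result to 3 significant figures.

30.1 W

0.0264/0.0308 = 0.8571
R_total = 0.12 + 0.122 + 5.81 + 0.8571 + 0.0773 + 0.033 = 7.019 m²·K/W
Q = A·ΔT/R = 12.3 × 17.2 / 7.019 = 30.14 W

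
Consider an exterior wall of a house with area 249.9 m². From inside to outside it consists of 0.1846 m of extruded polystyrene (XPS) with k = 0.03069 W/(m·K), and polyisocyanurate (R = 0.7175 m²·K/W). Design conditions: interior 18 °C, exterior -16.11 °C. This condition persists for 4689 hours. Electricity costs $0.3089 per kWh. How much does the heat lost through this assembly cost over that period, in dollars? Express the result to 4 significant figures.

0.1846/0.03069 = 6.015
R_total = 6.015 + 0.7175 = 6.7325 m²·K/W
Q = 249.9 × (18 − (-16.11)) / 6.7325 = 1266.1 W
E = 1266.1 W × 4689 h / 1000 = 5936.8 kWh
Cost = 5936.8 × 0.3089 = $1833.9

1834 dollars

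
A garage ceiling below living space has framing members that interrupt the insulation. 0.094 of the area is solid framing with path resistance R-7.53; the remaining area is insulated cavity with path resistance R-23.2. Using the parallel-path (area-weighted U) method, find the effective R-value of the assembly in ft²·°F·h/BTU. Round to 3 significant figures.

U_eff = 0.906/23.2 + 0.094/7.53 = 0.03905 + 0.01248 = 0.05154
R_eff = 1/U_eff = 19.4 ft²·°F·h/BTU

19.4 ft²·°F·h/BTU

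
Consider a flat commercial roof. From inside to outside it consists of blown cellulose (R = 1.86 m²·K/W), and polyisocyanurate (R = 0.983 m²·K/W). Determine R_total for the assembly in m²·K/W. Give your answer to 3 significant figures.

R_total = 1.86 + 0.983 = 2.843 m²·K/W

2.84 m²·K/W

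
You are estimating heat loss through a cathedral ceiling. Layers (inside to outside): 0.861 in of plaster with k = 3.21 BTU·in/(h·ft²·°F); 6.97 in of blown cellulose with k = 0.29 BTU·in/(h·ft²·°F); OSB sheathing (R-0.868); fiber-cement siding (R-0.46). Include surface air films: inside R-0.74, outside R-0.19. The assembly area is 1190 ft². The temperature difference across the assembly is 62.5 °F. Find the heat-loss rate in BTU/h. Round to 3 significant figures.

2800 BTU/h

0.861/3.21 = 0.2682
6.97/0.29 = 24.03
R_total = 0.74 + 0.2682 + 24.03 + 0.868 + 0.46 + 0.19 = 26.56 ft²·°F·h/BTU
Q = A·ΔT/R = 1190 × 62.5 / 26.56 = 2800 BTU/h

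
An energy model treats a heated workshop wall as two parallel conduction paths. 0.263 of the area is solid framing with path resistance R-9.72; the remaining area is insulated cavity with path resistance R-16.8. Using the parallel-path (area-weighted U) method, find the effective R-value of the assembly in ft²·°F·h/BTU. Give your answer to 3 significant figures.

U_eff = 0.737/16.8 + 0.263/9.72 = 0.04387 + 0.02706 = 0.07093
R_eff = 1/U_eff = 14.1 ft²·°F·h/BTU

14.1 ft²·°F·h/BTU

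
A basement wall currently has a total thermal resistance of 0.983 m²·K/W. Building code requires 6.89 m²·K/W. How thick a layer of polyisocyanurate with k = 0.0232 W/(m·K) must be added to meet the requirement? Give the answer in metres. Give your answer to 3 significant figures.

0.137 m

ΔR = 6.89 − 0.983 = 5.907 m²·K/W
L = ΔR × k = 5.907 × 0.0232 = 0.137 m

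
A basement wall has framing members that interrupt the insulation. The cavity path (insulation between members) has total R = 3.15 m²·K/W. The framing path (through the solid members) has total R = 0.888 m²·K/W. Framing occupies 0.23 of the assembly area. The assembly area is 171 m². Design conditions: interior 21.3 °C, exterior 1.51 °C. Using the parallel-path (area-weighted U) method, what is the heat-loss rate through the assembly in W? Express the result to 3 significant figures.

1700 W

U_eff = 0.77/3.15 + 0.23/0.888 = 0.2444 + 0.259 = 0.5035
R_eff = 1/U_eff = 1.986 m²·K/W
Q = 171 × (21.3 − 1.51) / 1.986 = 1704 W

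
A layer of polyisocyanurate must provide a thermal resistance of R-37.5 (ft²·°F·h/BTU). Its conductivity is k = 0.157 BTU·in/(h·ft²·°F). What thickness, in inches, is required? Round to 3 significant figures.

5.89 in

L = R × k = 37.5 × 0.157 = 5.888 in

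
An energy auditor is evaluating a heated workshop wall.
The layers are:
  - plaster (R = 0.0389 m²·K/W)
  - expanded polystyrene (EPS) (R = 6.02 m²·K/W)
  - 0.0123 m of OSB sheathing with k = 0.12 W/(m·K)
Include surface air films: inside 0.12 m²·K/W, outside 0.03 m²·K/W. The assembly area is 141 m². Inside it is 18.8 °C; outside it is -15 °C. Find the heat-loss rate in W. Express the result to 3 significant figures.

755 W

0.0123/0.12 = 0.1025
R_total = 0.12 + 0.0389 + 6.02 + 0.1025 + 0.03 = 6.311 m²·K/W
Q = A·ΔT/R = 141 × (18.8 − (-15)) / 6.311 = 755.1 W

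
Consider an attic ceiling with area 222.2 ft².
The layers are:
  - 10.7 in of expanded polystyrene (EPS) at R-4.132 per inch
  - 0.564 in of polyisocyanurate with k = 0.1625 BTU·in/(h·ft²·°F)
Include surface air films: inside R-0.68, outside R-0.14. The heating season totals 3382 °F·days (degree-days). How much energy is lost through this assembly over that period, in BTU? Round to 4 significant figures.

10.7 × 4.132 = 44.212
0.564/0.1625 = 3.4708
R_total = 0.68 + 44.212 + 3.4708 + 0.14 = 48.503 ft²·°F·h/BTU
E = A × HDD × 24 / R = 222.2 × 3382 × 24 / 48.503 = 371840 BTU

371800 BTU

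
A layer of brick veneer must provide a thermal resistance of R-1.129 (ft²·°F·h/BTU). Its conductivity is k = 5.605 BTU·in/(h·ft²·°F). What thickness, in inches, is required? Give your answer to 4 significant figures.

6.328 in

L = R × k = 1.129 × 5.605 = 6.328 in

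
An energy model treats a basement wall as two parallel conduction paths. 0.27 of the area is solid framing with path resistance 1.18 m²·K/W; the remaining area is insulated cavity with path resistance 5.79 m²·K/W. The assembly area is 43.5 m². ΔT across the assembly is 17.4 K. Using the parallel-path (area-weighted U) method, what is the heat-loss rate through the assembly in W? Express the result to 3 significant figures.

269 W

U_eff = 0.73/5.79 + 0.27/1.18 = 0.1261 + 0.2288 = 0.3549
R_eff = 1/U_eff = 2.818 m²·K/W
Q = 43.5 × 17.4 / 2.818 = 268.6 W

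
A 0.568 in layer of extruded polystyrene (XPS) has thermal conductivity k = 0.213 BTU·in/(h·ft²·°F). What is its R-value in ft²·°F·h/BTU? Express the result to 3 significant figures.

2.67 ft²·°F·h/BTU

R = L/k = 0.568/0.213 = 2.667 ft²·°F·h/BTU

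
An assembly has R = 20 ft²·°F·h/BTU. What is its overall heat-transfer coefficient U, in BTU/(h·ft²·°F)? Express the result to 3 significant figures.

U = 1/R = 1/20 = 0.05

0.0500 BTU/(h·ft²·°F)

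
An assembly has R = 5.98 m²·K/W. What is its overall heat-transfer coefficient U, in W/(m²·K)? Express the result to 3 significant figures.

0.167 W/(m²·K)

U = 1/R = 1/5.98 = 0.1672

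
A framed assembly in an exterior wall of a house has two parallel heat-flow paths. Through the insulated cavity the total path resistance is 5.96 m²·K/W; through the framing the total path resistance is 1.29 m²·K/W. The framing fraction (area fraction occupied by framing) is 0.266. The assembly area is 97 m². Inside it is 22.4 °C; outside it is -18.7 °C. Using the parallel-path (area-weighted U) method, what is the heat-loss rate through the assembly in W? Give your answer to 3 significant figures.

U_eff = 0.734/5.96 + 0.266/1.29 = 0.1232 + 0.2062 = 0.3294
R_eff = 1/U_eff = 3.036 m²·K/W
Q = 97 × (22.4 − (-18.7)) / 3.036 = 1313 W

1310 W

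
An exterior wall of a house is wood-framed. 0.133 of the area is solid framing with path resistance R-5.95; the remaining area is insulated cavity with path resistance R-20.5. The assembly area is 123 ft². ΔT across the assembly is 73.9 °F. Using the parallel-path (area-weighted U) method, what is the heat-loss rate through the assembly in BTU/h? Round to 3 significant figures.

U_eff = 0.867/20.5 + 0.133/5.95 = 0.04229 + 0.02235 = 0.06465
R_eff = 1/U_eff = 15.47 ft²·°F·h/BTU
Q = 123 × 73.9 / 15.47 = 587.6 BTU/h

588 BTU/h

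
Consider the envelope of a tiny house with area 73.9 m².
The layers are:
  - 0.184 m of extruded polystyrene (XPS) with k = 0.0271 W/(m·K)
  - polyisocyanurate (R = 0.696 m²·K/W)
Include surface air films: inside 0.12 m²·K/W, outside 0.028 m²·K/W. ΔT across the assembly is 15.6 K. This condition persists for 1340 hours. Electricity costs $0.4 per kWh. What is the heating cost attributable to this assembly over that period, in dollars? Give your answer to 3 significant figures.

80.9 dollars

0.184/0.0271 = 6.79
R_total = 0.12 + 6.79 + 0.696 + 0.028 = 7.634 m²·K/W
Q = 73.9 × 15.6 / 7.634 = 151 W
E = 151 W × 1340 h / 1000 = 202.4 kWh
Cost = 202.4 × 0.4 = $80.95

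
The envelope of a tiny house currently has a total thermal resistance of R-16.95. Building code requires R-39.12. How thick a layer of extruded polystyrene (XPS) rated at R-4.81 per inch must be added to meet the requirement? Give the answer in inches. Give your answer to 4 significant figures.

4.609 in

ΔR = 39.12 − 16.95 = 22.17 ft²·°F·h/BTU
L = ΔR / (R/in) = 22.17/4.81 = 4.6091 in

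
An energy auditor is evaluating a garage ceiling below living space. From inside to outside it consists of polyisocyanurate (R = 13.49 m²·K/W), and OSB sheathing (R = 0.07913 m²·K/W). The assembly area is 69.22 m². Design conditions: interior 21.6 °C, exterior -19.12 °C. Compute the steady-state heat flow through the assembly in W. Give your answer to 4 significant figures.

R_total = 13.49 + 0.07913 = 13.569 m²·K/W
Q = A·ΔT/R = 69.22 × (21.6 − (-19.12)) / 13.569 = 207.72 W

207.7 W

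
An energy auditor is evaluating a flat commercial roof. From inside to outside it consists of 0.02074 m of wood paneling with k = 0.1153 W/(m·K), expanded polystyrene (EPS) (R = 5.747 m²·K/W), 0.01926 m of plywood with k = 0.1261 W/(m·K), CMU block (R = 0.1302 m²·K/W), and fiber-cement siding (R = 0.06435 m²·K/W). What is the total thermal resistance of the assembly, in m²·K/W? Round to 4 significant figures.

6.274 m²·K/W

0.02074/0.1153 = 0.17988
0.01926/0.1261 = 0.15274
R_total = 0.17988 + 5.747 + 0.15274 + 0.1302 + 0.06435 = 6.2742 m²·K/W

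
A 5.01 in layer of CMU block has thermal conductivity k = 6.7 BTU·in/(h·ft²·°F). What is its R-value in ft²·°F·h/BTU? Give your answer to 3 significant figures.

0.748 ft²·°F·h/BTU

R = L/k = 5.01/6.7 = 0.7478 ft²·°F·h/BTU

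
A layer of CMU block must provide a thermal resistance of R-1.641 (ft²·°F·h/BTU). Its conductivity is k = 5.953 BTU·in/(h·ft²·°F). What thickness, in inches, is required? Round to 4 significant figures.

9.769 in

L = R × k = 1.641 × 5.953 = 9.7689 in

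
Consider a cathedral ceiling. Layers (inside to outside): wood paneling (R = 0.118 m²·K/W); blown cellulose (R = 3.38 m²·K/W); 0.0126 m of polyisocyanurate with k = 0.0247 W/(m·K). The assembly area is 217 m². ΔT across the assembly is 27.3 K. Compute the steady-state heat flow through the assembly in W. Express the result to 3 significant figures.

0.0126/0.0247 = 0.5101
R_total = 0.118 + 3.38 + 0.5101 = 4.008 m²·K/W
Q = A·ΔT/R = 217 × 27.3 / 4.008 = 1478 W

1480 W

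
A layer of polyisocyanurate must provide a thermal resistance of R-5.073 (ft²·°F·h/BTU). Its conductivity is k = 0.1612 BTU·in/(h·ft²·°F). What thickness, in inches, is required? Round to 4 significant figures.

L = R × k = 5.073 × 0.1612 = 0.81777 in

0.8178 in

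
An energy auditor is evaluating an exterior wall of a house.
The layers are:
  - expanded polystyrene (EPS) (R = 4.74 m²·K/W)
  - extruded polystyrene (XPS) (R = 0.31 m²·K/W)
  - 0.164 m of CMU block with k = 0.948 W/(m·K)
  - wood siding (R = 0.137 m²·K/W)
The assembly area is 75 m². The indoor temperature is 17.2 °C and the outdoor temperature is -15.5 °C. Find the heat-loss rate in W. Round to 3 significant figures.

0.164/0.948 = 0.173
R_total = 4.74 + 0.31 + 0.173 + 0.137 = 5.36 m²·K/W
Q = A·ΔT/R = 75 × (17.2 − (-15.5)) / 5.36 = 457.6 W

458 W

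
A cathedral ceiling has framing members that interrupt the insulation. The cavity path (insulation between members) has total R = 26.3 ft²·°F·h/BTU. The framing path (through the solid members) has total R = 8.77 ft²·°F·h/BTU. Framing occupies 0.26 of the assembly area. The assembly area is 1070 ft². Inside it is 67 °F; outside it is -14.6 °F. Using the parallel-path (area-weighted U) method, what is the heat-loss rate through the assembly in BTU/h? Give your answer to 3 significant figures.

U_eff = 0.74/26.3 + 0.26/8.77 = 0.02814 + 0.02965 = 0.05778
R_eff = 1/U_eff = 17.31 ft²·°F·h/BTU
Q = 1070 × (67 − (-14.6)) / 17.31 = 5045 BTU/h

5050 BTU/h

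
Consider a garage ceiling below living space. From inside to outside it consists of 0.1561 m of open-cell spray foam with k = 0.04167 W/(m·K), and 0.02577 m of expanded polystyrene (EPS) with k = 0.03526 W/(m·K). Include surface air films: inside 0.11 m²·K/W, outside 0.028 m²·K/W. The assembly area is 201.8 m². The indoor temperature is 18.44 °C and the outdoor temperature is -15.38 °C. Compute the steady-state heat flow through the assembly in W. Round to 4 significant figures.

0.1561/0.04167 = 3.7461
0.02577/0.03526 = 0.73086
R_total = 0.11 + 3.7461 + 0.73086 + 0.028 = 4.615 m²·K/W
Q = A·ΔT/R = 201.8 × (18.44 − (-15.38)) / 4.615 = 1478.9 W

1479 W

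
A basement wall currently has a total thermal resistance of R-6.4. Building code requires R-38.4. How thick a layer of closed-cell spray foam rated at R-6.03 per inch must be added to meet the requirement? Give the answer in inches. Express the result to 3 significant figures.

5.31 in

ΔR = 38.4 − 6.4 = 32 ft²·°F·h/BTU
L = ΔR / (R/in) = 32/6.03 = 5.307 in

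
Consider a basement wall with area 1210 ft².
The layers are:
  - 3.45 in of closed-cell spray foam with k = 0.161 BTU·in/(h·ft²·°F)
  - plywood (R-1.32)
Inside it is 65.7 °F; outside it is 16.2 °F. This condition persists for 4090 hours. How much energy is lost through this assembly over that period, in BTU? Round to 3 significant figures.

3.45/0.161 = 21.43
R_total = 21.43 + 1.32 = 22.75 ft²·°F·h/BTU
Q = 1210 × (65.7 − 16.2) / 22.75 = 2633 BTU/h
E = 2633 × 4090 = 10770000 BTU

10800000 BTU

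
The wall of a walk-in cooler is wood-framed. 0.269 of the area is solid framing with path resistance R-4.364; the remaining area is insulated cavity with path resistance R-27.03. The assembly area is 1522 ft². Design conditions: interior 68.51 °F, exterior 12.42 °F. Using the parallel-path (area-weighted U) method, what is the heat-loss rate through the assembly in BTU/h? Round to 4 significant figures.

7571 BTU/h

U_eff = 0.731/27.03 + 0.269/4.364 = 0.027044 + 0.061641 = 0.088685
R_eff = 1/U_eff = 11.276 ft²·°F·h/BTU
Q = 1522 × (68.51 − 12.42) / 11.276 = 7570.9 BTU/h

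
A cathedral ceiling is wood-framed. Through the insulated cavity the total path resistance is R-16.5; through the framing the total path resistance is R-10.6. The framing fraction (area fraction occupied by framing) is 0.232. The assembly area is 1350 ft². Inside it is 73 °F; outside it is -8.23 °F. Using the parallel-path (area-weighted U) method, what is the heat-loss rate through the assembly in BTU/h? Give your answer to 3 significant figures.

U_eff = 0.768/16.5 + 0.232/10.6 = 0.04655 + 0.02189 = 0.06843
R_eff = 1/U_eff = 14.61 ft²·°F·h/BTU
Q = 1350 × (73 − (-8.23)) / 14.61 = 7504 BTU/h

7500 BTU/h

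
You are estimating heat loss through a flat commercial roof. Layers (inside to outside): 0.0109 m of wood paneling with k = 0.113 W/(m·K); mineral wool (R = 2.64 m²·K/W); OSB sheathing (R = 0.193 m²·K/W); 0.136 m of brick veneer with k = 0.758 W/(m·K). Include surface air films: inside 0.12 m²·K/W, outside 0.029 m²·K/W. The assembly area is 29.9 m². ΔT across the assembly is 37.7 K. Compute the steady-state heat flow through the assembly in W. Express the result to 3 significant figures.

0.0109/0.113 = 0.09646
0.136/0.758 = 0.1794
R_total = 0.12 + 0.09646 + 2.64 + 0.193 + 0.1794 + 0.029 = 3.258 m²·K/W
Q = A·ΔT/R = 29.9 × 37.7 / 3.258 = 346 W

346 W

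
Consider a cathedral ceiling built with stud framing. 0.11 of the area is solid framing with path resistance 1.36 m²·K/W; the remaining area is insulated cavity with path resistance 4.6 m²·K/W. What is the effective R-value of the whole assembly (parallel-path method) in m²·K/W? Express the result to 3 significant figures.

U_eff = 0.89/4.6 + 0.11/1.36 = 0.1935 + 0.08088 = 0.2744
R_eff = 1/U_eff = 3.645 m²·K/W

3.64 m²·K/W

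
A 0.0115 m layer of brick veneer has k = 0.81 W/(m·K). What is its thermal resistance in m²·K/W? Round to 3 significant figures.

R = L/k = 0.0115/0.81 = 0.0142 m²·K/W

0.0142 m²·K/W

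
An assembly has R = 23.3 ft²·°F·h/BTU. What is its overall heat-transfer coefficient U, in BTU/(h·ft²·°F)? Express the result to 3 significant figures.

0.0429 BTU/(h·ft²·°F)

U = 1/R = 1/23.3 = 0.04292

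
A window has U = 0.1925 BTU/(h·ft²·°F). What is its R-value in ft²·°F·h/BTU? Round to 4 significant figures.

R = 1/U = 1/0.1925 = 5.1948

5.195 ft²·°F·h/BTU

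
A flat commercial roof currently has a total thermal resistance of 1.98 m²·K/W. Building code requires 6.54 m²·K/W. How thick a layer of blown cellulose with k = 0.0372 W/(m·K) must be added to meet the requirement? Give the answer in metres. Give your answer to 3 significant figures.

ΔR = 6.54 − 1.98 = 4.56 m²·K/W
L = ΔR × k = 4.56 × 0.0372 = 0.1696 m

0.170 m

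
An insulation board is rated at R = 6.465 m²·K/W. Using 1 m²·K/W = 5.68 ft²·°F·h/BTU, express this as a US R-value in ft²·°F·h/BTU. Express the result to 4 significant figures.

36.72 ft²·°F·h/BTU

R_US = 6.465 × 5.68 = 36.721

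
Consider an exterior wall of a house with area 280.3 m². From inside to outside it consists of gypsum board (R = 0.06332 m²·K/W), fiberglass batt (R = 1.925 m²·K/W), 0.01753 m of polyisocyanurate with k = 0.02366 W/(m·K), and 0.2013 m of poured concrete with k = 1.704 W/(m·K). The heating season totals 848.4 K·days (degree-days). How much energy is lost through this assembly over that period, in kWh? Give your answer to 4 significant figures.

2004 kWh

0.01753/0.02366 = 0.74091
0.2013/1.704 = 0.11813
R_total = 0.06332 + 1.925 + 0.74091 + 0.11813 = 2.8474 m²·K/W
E = A × HDD × 24 / R / 1000 = 280.3 × 848.4 × 24 / 2.8474 / 1000 = 2004.4 kWh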